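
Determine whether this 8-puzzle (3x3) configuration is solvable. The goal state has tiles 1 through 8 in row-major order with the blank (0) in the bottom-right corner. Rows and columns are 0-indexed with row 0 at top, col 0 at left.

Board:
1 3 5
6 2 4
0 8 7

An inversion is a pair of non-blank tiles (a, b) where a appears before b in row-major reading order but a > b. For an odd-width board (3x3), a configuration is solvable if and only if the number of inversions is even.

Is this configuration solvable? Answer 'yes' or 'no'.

Answer: yes

Derivation:
Inversions (pairs i<j in row-major order where tile[i] > tile[j] > 0): 6
6 is even, so the puzzle is solvable.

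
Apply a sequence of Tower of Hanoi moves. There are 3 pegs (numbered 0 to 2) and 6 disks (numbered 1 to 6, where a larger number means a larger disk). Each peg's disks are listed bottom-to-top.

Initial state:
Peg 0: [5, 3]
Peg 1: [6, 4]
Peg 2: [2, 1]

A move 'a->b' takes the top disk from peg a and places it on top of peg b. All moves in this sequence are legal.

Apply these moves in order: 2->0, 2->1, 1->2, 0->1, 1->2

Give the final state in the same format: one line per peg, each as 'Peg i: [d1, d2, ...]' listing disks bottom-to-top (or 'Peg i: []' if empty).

After move 1 (2->0):
Peg 0: [5, 3, 1]
Peg 1: [6, 4]
Peg 2: [2]

After move 2 (2->1):
Peg 0: [5, 3, 1]
Peg 1: [6, 4, 2]
Peg 2: []

After move 3 (1->2):
Peg 0: [5, 3, 1]
Peg 1: [6, 4]
Peg 2: [2]

After move 4 (0->1):
Peg 0: [5, 3]
Peg 1: [6, 4, 1]
Peg 2: [2]

After move 5 (1->2):
Peg 0: [5, 3]
Peg 1: [6, 4]
Peg 2: [2, 1]

Answer: Peg 0: [5, 3]
Peg 1: [6, 4]
Peg 2: [2, 1]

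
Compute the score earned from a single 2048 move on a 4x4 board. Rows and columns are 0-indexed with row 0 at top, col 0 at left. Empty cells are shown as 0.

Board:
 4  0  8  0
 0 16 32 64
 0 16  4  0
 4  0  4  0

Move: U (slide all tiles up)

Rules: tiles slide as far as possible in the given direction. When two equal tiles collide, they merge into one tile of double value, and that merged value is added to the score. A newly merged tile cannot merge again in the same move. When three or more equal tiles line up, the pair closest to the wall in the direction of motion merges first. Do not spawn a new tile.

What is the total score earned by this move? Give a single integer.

Slide up:
col 0: [4, 0, 0, 4] -> [8, 0, 0, 0]  score +8 (running 8)
col 1: [0, 16, 16, 0] -> [32, 0, 0, 0]  score +32 (running 40)
col 2: [8, 32, 4, 4] -> [8, 32, 8, 0]  score +8 (running 48)
col 3: [0, 64, 0, 0] -> [64, 0, 0, 0]  score +0 (running 48)
Board after move:
 8 32  8 64
 0  0 32  0
 0  0  8  0
 0  0  0  0

Answer: 48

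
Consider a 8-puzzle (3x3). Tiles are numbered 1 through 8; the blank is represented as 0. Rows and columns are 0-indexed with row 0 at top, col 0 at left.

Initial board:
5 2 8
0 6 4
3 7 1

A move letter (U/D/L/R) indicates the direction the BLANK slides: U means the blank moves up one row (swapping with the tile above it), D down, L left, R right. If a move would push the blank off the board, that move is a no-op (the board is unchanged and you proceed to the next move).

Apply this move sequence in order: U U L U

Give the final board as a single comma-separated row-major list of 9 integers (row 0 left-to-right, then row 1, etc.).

Answer: 0, 2, 8, 5, 6, 4, 3, 7, 1

Derivation:
After move 1 (U):
0 2 8
5 6 4
3 7 1

After move 2 (U):
0 2 8
5 6 4
3 7 1

After move 3 (L):
0 2 8
5 6 4
3 7 1

After move 4 (U):
0 2 8
5 6 4
3 7 1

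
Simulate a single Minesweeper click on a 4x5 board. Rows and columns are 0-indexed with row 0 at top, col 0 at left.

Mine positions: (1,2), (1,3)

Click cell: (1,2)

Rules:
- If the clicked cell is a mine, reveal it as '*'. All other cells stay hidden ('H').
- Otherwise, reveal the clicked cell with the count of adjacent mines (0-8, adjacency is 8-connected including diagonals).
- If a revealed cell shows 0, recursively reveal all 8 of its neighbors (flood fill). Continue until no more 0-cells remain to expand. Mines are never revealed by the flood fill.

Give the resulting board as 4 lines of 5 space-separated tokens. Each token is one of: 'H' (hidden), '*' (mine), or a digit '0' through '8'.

H H H H H
H H * H H
H H H H H
H H H H H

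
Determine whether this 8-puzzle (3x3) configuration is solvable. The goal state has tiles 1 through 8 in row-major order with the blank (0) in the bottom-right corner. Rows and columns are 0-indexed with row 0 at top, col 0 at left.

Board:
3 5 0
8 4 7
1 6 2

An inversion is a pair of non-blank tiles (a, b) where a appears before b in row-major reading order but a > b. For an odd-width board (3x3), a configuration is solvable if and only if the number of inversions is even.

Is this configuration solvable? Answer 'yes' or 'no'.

Answer: yes

Derivation:
Inversions (pairs i<j in row-major order where tile[i] > tile[j] > 0): 16
16 is even, so the puzzle is solvable.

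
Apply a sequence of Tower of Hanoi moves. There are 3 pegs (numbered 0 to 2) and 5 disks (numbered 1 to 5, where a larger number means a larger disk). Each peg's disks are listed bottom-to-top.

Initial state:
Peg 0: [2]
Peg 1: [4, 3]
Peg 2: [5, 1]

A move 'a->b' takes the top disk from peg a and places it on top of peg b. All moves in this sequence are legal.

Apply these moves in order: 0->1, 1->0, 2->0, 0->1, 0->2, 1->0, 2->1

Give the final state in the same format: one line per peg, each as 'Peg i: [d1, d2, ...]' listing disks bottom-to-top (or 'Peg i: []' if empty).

Answer: Peg 0: [1]
Peg 1: [4, 3, 2]
Peg 2: [5]

Derivation:
After move 1 (0->1):
Peg 0: []
Peg 1: [4, 3, 2]
Peg 2: [5, 1]

After move 2 (1->0):
Peg 0: [2]
Peg 1: [4, 3]
Peg 2: [5, 1]

After move 3 (2->0):
Peg 0: [2, 1]
Peg 1: [4, 3]
Peg 2: [5]

After move 4 (0->1):
Peg 0: [2]
Peg 1: [4, 3, 1]
Peg 2: [5]

After move 5 (0->2):
Peg 0: []
Peg 1: [4, 3, 1]
Peg 2: [5, 2]

After move 6 (1->0):
Peg 0: [1]
Peg 1: [4, 3]
Peg 2: [5, 2]

After move 7 (2->1):
Peg 0: [1]
Peg 1: [4, 3, 2]
Peg 2: [5]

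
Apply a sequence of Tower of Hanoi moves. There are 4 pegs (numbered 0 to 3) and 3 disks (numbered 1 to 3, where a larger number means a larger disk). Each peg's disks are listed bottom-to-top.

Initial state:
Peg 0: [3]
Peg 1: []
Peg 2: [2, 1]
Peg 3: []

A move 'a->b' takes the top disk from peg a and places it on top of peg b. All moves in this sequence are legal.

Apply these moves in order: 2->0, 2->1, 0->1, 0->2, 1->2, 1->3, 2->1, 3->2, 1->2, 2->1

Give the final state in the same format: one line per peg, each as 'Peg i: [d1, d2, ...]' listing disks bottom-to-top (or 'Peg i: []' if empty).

After move 1 (2->0):
Peg 0: [3, 1]
Peg 1: []
Peg 2: [2]
Peg 3: []

After move 2 (2->1):
Peg 0: [3, 1]
Peg 1: [2]
Peg 2: []
Peg 3: []

After move 3 (0->1):
Peg 0: [3]
Peg 1: [2, 1]
Peg 2: []
Peg 3: []

After move 4 (0->2):
Peg 0: []
Peg 1: [2, 1]
Peg 2: [3]
Peg 3: []

After move 5 (1->2):
Peg 0: []
Peg 1: [2]
Peg 2: [3, 1]
Peg 3: []

After move 6 (1->3):
Peg 0: []
Peg 1: []
Peg 2: [3, 1]
Peg 3: [2]

After move 7 (2->1):
Peg 0: []
Peg 1: [1]
Peg 2: [3]
Peg 3: [2]

After move 8 (3->2):
Peg 0: []
Peg 1: [1]
Peg 2: [3, 2]
Peg 3: []

After move 9 (1->2):
Peg 0: []
Peg 1: []
Peg 2: [3, 2, 1]
Peg 3: []

After move 10 (2->1):
Peg 0: []
Peg 1: [1]
Peg 2: [3, 2]
Peg 3: []

Answer: Peg 0: []
Peg 1: [1]
Peg 2: [3, 2]
Peg 3: []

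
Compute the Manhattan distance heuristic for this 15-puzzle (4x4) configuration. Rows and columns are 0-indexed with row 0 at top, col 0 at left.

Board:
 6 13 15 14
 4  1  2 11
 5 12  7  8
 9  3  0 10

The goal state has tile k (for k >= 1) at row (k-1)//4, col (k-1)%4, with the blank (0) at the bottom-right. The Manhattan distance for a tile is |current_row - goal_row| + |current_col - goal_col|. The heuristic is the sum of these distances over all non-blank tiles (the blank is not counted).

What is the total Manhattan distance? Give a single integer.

Answer: 37

Derivation:
Tile 6: at (0,0), goal (1,1), distance |0-1|+|0-1| = 2
Tile 13: at (0,1), goal (3,0), distance |0-3|+|1-0| = 4
Tile 15: at (0,2), goal (3,2), distance |0-3|+|2-2| = 3
Tile 14: at (0,3), goal (3,1), distance |0-3|+|3-1| = 5
Tile 4: at (1,0), goal (0,3), distance |1-0|+|0-3| = 4
Tile 1: at (1,1), goal (0,0), distance |1-0|+|1-0| = 2
Tile 2: at (1,2), goal (0,1), distance |1-0|+|2-1| = 2
Tile 11: at (1,3), goal (2,2), distance |1-2|+|3-2| = 2
Tile 5: at (2,0), goal (1,0), distance |2-1|+|0-0| = 1
Tile 12: at (2,1), goal (2,3), distance |2-2|+|1-3| = 2
Tile 7: at (2,2), goal (1,2), distance |2-1|+|2-2| = 1
Tile 8: at (2,3), goal (1,3), distance |2-1|+|3-3| = 1
Tile 9: at (3,0), goal (2,0), distance |3-2|+|0-0| = 1
Tile 3: at (3,1), goal (0,2), distance |3-0|+|1-2| = 4
Tile 10: at (3,3), goal (2,1), distance |3-2|+|3-1| = 3
Sum: 2 + 4 + 3 + 5 + 4 + 2 + 2 + 2 + 1 + 2 + 1 + 1 + 1 + 4 + 3 = 37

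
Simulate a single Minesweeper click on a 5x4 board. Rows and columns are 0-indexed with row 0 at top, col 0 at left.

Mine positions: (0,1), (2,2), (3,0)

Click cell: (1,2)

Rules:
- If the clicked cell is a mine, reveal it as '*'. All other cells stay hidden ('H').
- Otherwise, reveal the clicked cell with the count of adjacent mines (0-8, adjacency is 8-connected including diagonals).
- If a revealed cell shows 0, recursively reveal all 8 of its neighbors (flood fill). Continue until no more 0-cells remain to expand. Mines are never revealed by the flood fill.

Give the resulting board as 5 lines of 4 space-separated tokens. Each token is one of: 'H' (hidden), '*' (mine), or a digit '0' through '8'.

H H H H
H H 2 H
H H H H
H H H H
H H H H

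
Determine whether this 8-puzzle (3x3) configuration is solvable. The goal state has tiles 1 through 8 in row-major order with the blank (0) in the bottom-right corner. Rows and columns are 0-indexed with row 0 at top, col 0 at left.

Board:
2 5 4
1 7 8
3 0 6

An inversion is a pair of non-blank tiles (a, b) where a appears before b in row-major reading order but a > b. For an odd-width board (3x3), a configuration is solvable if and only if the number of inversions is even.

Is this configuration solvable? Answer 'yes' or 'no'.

Answer: yes

Derivation:
Inversions (pairs i<j in row-major order where tile[i] > tile[j] > 0): 10
10 is even, so the puzzle is solvable.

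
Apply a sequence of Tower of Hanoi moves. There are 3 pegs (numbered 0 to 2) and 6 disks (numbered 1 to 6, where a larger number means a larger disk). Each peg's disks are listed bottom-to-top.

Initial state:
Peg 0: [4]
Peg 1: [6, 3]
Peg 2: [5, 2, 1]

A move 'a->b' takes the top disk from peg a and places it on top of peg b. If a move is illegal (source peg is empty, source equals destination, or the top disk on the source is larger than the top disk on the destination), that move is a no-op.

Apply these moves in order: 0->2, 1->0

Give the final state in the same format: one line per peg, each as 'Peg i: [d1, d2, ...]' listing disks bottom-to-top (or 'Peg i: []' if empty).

After move 1 (0->2):
Peg 0: [4]
Peg 1: [6, 3]
Peg 2: [5, 2, 1]

After move 2 (1->0):
Peg 0: [4, 3]
Peg 1: [6]
Peg 2: [5, 2, 1]

Answer: Peg 0: [4, 3]
Peg 1: [6]
Peg 2: [5, 2, 1]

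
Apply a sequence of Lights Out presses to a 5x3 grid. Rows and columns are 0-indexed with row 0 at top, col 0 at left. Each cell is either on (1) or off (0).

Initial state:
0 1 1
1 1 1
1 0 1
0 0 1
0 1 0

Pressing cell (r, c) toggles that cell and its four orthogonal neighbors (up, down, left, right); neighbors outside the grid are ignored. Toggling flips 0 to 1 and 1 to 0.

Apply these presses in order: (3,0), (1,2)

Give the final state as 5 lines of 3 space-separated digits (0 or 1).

Answer: 0 1 0
1 0 0
0 0 0
1 1 1
1 1 0

Derivation:
After press 1 at (3,0):
0 1 1
1 1 1
0 0 1
1 1 1
1 1 0

After press 2 at (1,2):
0 1 0
1 0 0
0 0 0
1 1 1
1 1 0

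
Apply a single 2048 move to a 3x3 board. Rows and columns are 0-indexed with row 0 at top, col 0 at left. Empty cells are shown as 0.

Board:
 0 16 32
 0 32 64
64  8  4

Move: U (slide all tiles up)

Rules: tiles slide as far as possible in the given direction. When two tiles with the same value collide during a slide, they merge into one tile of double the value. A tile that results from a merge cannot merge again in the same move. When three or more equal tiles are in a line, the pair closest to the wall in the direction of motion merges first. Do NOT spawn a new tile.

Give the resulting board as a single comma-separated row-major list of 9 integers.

Slide up:
col 0: [0, 0, 64] -> [64, 0, 0]
col 1: [16, 32, 8] -> [16, 32, 8]
col 2: [32, 64, 4] -> [32, 64, 4]

Answer: 64, 16, 32, 0, 32, 64, 0, 8, 4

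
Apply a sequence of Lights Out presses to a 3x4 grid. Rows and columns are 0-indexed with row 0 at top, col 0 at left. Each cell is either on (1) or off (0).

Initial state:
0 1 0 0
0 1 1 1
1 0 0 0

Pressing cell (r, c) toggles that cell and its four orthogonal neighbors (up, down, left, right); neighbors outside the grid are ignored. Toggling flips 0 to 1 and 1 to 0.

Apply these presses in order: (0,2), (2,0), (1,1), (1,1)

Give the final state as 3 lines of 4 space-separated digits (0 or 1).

Answer: 0 0 1 1
1 1 0 1
0 1 0 0

Derivation:
After press 1 at (0,2):
0 0 1 1
0 1 0 1
1 0 0 0

After press 2 at (2,0):
0 0 1 1
1 1 0 1
0 1 0 0

After press 3 at (1,1):
0 1 1 1
0 0 1 1
0 0 0 0

After press 4 at (1,1):
0 0 1 1
1 1 0 1
0 1 0 0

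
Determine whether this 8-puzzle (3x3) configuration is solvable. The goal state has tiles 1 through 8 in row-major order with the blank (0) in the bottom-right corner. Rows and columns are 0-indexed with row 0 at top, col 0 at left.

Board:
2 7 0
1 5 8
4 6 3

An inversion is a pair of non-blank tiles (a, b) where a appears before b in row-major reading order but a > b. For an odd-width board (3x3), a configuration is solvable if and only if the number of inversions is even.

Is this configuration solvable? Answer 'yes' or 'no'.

Answer: no

Derivation:
Inversions (pairs i<j in row-major order where tile[i] > tile[j] > 0): 13
13 is odd, so the puzzle is not solvable.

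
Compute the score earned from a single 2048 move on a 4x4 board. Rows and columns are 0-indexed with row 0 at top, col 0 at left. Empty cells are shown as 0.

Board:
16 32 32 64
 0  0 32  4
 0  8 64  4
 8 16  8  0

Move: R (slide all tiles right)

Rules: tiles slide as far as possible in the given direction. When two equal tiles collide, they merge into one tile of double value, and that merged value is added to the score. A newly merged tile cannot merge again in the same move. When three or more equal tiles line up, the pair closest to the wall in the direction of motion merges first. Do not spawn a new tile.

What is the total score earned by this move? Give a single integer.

Slide right:
row 0: [16, 32, 32, 64] -> [0, 16, 64, 64]  score +64 (running 64)
row 1: [0, 0, 32, 4] -> [0, 0, 32, 4]  score +0 (running 64)
row 2: [0, 8, 64, 4] -> [0, 8, 64, 4]  score +0 (running 64)
row 3: [8, 16, 8, 0] -> [0, 8, 16, 8]  score +0 (running 64)
Board after move:
 0 16 64 64
 0  0 32  4
 0  8 64  4
 0  8 16  8

Answer: 64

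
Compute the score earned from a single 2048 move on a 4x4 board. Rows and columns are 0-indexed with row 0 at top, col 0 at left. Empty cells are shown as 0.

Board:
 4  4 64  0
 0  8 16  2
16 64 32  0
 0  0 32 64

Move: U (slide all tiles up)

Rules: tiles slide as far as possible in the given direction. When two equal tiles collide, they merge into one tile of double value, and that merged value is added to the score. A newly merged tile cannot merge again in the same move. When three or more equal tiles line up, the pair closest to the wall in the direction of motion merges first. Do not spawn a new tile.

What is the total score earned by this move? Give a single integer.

Answer: 64

Derivation:
Slide up:
col 0: [4, 0, 16, 0] -> [4, 16, 0, 0]  score +0 (running 0)
col 1: [4, 8, 64, 0] -> [4, 8, 64, 0]  score +0 (running 0)
col 2: [64, 16, 32, 32] -> [64, 16, 64, 0]  score +64 (running 64)
col 3: [0, 2, 0, 64] -> [2, 64, 0, 0]  score +0 (running 64)
Board after move:
 4  4 64  2
16  8 16 64
 0 64 64  0
 0  0  0  0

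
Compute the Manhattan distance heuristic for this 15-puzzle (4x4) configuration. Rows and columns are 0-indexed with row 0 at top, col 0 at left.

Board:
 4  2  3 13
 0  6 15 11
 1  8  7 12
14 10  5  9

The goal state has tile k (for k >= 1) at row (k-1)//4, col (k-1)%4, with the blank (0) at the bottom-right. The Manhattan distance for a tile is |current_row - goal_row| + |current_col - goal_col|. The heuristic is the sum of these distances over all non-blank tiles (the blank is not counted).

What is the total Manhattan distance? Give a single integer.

Tile 4: at (0,0), goal (0,3), distance |0-0|+|0-3| = 3
Tile 2: at (0,1), goal (0,1), distance |0-0|+|1-1| = 0
Tile 3: at (0,2), goal (0,2), distance |0-0|+|2-2| = 0
Tile 13: at (0,3), goal (3,0), distance |0-3|+|3-0| = 6
Tile 6: at (1,1), goal (1,1), distance |1-1|+|1-1| = 0
Tile 15: at (1,2), goal (3,2), distance |1-3|+|2-2| = 2
Tile 11: at (1,3), goal (2,2), distance |1-2|+|3-2| = 2
Tile 1: at (2,0), goal (0,0), distance |2-0|+|0-0| = 2
Tile 8: at (2,1), goal (1,3), distance |2-1|+|1-3| = 3
Tile 7: at (2,2), goal (1,2), distance |2-1|+|2-2| = 1
Tile 12: at (2,3), goal (2,3), distance |2-2|+|3-3| = 0
Tile 14: at (3,0), goal (3,1), distance |3-3|+|0-1| = 1
Tile 10: at (3,1), goal (2,1), distance |3-2|+|1-1| = 1
Tile 5: at (3,2), goal (1,0), distance |3-1|+|2-0| = 4
Tile 9: at (3,3), goal (2,0), distance |3-2|+|3-0| = 4
Sum: 3 + 0 + 0 + 6 + 0 + 2 + 2 + 2 + 3 + 1 + 0 + 1 + 1 + 4 + 4 = 29

Answer: 29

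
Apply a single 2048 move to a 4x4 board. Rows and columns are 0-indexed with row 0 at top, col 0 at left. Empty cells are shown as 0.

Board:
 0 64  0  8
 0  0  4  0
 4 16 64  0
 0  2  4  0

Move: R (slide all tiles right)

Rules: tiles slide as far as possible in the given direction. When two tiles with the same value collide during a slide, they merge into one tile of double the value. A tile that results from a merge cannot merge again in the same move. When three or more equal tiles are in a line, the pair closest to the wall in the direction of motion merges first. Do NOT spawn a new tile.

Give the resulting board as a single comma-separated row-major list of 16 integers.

Slide right:
row 0: [0, 64, 0, 8] -> [0, 0, 64, 8]
row 1: [0, 0, 4, 0] -> [0, 0, 0, 4]
row 2: [4, 16, 64, 0] -> [0, 4, 16, 64]
row 3: [0, 2, 4, 0] -> [0, 0, 2, 4]

Answer: 0, 0, 64, 8, 0, 0, 0, 4, 0, 4, 16, 64, 0, 0, 2, 4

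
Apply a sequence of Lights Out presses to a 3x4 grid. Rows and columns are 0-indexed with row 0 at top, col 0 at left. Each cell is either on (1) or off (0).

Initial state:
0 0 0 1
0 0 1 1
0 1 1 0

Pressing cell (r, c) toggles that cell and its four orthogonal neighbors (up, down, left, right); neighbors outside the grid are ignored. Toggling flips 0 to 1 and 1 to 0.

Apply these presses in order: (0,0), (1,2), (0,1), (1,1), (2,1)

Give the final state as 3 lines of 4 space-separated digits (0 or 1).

Answer: 0 1 0 1
0 0 1 0
1 1 1 0

Derivation:
After press 1 at (0,0):
1 1 0 1
1 0 1 1
0 1 1 0

After press 2 at (1,2):
1 1 1 1
1 1 0 0
0 1 0 0

After press 3 at (0,1):
0 0 0 1
1 0 0 0
0 1 0 0

After press 4 at (1,1):
0 1 0 1
0 1 1 0
0 0 0 0

After press 5 at (2,1):
0 1 0 1
0 0 1 0
1 1 1 0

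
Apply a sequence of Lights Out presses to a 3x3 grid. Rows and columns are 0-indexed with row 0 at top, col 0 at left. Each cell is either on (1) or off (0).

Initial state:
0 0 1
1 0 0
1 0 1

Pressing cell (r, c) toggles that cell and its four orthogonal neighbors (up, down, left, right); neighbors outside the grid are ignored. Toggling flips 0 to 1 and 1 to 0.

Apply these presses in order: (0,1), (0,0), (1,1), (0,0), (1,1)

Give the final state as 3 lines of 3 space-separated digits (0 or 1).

After press 1 at (0,1):
1 1 0
1 1 0
1 0 1

After press 2 at (0,0):
0 0 0
0 1 0
1 0 1

After press 3 at (1,1):
0 1 0
1 0 1
1 1 1

After press 4 at (0,0):
1 0 0
0 0 1
1 1 1

After press 5 at (1,1):
1 1 0
1 1 0
1 0 1

Answer: 1 1 0
1 1 0
1 0 1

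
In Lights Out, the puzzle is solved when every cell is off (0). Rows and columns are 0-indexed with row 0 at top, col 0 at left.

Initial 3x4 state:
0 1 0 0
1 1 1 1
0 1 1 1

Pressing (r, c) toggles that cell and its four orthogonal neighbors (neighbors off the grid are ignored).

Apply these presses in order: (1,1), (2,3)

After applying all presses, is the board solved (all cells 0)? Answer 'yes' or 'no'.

After press 1 at (1,1):
0 0 0 0
0 0 0 1
0 0 1 1

After press 2 at (2,3):
0 0 0 0
0 0 0 0
0 0 0 0

Lights still on: 0

Answer: yes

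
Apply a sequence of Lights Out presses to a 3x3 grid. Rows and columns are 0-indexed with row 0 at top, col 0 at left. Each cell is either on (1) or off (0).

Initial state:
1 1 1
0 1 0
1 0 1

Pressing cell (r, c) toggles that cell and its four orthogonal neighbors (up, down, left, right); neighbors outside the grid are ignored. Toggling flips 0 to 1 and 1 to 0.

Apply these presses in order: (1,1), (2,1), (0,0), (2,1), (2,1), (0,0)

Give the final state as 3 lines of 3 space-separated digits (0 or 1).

Answer: 1 0 1
1 1 1
0 0 0

Derivation:
After press 1 at (1,1):
1 0 1
1 0 1
1 1 1

After press 2 at (2,1):
1 0 1
1 1 1
0 0 0

After press 3 at (0,0):
0 1 1
0 1 1
0 0 0

After press 4 at (2,1):
0 1 1
0 0 1
1 1 1

After press 5 at (2,1):
0 1 1
0 1 1
0 0 0

After press 6 at (0,0):
1 0 1
1 1 1
0 0 0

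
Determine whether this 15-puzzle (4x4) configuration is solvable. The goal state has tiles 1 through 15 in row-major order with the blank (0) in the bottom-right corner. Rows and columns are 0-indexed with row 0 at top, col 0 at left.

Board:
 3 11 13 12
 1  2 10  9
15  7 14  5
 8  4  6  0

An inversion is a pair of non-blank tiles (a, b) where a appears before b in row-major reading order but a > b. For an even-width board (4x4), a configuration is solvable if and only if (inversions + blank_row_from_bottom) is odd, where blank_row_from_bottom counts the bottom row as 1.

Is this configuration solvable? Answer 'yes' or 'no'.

Inversions: 57
Blank is in row 3 (0-indexed from top), which is row 1 counting from the bottom (bottom = 1).
57 + 1 = 58, which is even, so the puzzle is not solvable.

Answer: no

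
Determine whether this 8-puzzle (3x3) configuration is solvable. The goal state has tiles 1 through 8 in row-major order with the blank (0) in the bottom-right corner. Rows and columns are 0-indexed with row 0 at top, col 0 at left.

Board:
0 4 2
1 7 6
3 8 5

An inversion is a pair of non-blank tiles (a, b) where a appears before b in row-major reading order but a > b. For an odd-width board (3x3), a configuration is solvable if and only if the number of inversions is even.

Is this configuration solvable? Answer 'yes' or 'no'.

Inversions (pairs i<j in row-major order where tile[i] > tile[j] > 0): 10
10 is even, so the puzzle is solvable.

Answer: yes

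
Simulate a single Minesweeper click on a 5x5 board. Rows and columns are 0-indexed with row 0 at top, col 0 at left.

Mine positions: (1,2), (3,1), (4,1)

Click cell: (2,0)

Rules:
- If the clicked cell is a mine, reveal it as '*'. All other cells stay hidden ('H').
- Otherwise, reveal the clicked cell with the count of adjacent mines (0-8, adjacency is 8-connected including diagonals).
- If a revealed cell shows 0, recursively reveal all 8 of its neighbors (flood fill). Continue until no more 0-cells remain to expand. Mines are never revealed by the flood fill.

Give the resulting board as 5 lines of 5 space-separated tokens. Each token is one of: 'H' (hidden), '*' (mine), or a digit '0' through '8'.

H H H H H
H H H H H
1 H H H H
H H H H H
H H H H H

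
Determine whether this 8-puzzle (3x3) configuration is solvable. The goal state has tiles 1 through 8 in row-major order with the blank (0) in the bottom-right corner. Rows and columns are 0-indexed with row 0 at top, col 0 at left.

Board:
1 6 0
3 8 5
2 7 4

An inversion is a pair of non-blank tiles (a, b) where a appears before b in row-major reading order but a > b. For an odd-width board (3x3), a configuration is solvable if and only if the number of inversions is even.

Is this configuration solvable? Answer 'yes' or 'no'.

Answer: yes

Derivation:
Inversions (pairs i<j in row-major order where tile[i] > tile[j] > 0): 12
12 is even, so the puzzle is solvable.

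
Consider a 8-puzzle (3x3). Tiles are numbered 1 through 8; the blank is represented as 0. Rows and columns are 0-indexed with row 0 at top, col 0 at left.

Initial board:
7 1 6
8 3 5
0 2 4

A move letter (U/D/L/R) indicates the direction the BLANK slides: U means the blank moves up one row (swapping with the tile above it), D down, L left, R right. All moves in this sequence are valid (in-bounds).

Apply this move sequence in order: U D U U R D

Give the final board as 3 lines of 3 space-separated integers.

Answer: 1 3 6
7 0 5
8 2 4

Derivation:
After move 1 (U):
7 1 6
0 3 5
8 2 4

After move 2 (D):
7 1 6
8 3 5
0 2 4

After move 3 (U):
7 1 6
0 3 5
8 2 4

After move 4 (U):
0 1 6
7 3 5
8 2 4

After move 5 (R):
1 0 6
7 3 5
8 2 4

After move 6 (D):
1 3 6
7 0 5
8 2 4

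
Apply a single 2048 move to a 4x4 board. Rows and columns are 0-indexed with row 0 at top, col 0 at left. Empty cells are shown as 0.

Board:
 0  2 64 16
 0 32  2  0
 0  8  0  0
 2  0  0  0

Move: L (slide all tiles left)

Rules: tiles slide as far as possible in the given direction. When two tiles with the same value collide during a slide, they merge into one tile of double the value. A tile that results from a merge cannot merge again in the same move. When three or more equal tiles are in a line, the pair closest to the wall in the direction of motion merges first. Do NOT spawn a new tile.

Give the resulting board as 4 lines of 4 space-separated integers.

Answer:  2 64 16  0
32  2  0  0
 8  0  0  0
 2  0  0  0

Derivation:
Slide left:
row 0: [0, 2, 64, 16] -> [2, 64, 16, 0]
row 1: [0, 32, 2, 0] -> [32, 2, 0, 0]
row 2: [0, 8, 0, 0] -> [8, 0, 0, 0]
row 3: [2, 0, 0, 0] -> [2, 0, 0, 0]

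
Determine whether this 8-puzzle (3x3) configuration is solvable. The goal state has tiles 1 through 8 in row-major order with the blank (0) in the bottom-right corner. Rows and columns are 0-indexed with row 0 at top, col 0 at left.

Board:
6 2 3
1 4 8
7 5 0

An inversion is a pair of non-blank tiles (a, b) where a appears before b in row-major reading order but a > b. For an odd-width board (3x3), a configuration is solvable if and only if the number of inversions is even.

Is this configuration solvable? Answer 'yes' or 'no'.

Inversions (pairs i<j in row-major order where tile[i] > tile[j] > 0): 10
10 is even, so the puzzle is solvable.

Answer: yes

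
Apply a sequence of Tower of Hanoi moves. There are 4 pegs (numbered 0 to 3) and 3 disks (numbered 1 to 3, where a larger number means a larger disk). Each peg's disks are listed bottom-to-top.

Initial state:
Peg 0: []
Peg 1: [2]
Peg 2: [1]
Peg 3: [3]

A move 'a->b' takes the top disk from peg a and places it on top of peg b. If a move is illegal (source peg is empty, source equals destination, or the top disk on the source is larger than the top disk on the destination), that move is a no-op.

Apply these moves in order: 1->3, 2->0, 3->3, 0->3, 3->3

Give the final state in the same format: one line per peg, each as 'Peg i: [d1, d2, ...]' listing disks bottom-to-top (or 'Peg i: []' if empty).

After move 1 (1->3):
Peg 0: []
Peg 1: []
Peg 2: [1]
Peg 3: [3, 2]

After move 2 (2->0):
Peg 0: [1]
Peg 1: []
Peg 2: []
Peg 3: [3, 2]

After move 3 (3->3):
Peg 0: [1]
Peg 1: []
Peg 2: []
Peg 3: [3, 2]

After move 4 (0->3):
Peg 0: []
Peg 1: []
Peg 2: []
Peg 3: [3, 2, 1]

After move 5 (3->3):
Peg 0: []
Peg 1: []
Peg 2: []
Peg 3: [3, 2, 1]

Answer: Peg 0: []
Peg 1: []
Peg 2: []
Peg 3: [3, 2, 1]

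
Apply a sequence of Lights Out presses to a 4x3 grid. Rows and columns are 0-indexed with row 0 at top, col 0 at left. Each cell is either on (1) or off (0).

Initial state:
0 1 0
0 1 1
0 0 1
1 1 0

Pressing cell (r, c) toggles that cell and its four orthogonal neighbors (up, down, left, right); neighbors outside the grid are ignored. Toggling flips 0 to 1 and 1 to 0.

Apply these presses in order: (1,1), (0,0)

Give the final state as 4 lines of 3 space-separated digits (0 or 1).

Answer: 1 1 0
0 0 0
0 1 1
1 1 0

Derivation:
After press 1 at (1,1):
0 0 0
1 0 0
0 1 1
1 1 0

After press 2 at (0,0):
1 1 0
0 0 0
0 1 1
1 1 0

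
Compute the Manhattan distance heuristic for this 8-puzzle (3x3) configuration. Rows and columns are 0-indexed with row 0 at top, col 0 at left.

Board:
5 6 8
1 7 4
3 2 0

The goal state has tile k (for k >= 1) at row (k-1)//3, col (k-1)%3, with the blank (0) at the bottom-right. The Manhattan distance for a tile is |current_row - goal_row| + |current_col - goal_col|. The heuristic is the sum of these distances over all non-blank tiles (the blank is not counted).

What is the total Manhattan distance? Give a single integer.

Tile 5: (0,0)->(1,1) = 2
Tile 6: (0,1)->(1,2) = 2
Tile 8: (0,2)->(2,1) = 3
Tile 1: (1,0)->(0,0) = 1
Tile 7: (1,1)->(2,0) = 2
Tile 4: (1,2)->(1,0) = 2
Tile 3: (2,0)->(0,2) = 4
Tile 2: (2,1)->(0,1) = 2
Sum: 2 + 2 + 3 + 1 + 2 + 2 + 4 + 2 = 18

Answer: 18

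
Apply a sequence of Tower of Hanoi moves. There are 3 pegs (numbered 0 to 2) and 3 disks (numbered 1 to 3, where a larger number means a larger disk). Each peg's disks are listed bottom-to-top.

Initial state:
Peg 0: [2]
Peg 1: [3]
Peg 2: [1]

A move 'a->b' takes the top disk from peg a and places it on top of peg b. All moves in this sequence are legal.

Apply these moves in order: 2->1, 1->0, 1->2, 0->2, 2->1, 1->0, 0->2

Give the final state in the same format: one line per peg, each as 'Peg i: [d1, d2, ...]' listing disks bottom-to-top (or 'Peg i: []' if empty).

After move 1 (2->1):
Peg 0: [2]
Peg 1: [3, 1]
Peg 2: []

After move 2 (1->0):
Peg 0: [2, 1]
Peg 1: [3]
Peg 2: []

After move 3 (1->2):
Peg 0: [2, 1]
Peg 1: []
Peg 2: [3]

After move 4 (0->2):
Peg 0: [2]
Peg 1: []
Peg 2: [3, 1]

After move 5 (2->1):
Peg 0: [2]
Peg 1: [1]
Peg 2: [3]

After move 6 (1->0):
Peg 0: [2, 1]
Peg 1: []
Peg 2: [3]

After move 7 (0->2):
Peg 0: [2]
Peg 1: []
Peg 2: [3, 1]

Answer: Peg 0: [2]
Peg 1: []
Peg 2: [3, 1]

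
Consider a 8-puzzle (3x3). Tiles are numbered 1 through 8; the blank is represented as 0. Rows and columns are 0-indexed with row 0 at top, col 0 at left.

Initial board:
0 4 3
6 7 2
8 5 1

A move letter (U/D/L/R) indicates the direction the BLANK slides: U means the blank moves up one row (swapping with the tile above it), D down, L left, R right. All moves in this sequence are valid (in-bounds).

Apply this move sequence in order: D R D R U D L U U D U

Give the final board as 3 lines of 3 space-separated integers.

After move 1 (D):
6 4 3
0 7 2
8 5 1

After move 2 (R):
6 4 3
7 0 2
8 5 1

After move 3 (D):
6 4 3
7 5 2
8 0 1

After move 4 (R):
6 4 3
7 5 2
8 1 0

After move 5 (U):
6 4 3
7 5 0
8 1 2

After move 6 (D):
6 4 3
7 5 2
8 1 0

After move 7 (L):
6 4 3
7 5 2
8 0 1

After move 8 (U):
6 4 3
7 0 2
8 5 1

After move 9 (U):
6 0 3
7 4 2
8 5 1

After move 10 (D):
6 4 3
7 0 2
8 5 1

After move 11 (U):
6 0 3
7 4 2
8 5 1

Answer: 6 0 3
7 4 2
8 5 1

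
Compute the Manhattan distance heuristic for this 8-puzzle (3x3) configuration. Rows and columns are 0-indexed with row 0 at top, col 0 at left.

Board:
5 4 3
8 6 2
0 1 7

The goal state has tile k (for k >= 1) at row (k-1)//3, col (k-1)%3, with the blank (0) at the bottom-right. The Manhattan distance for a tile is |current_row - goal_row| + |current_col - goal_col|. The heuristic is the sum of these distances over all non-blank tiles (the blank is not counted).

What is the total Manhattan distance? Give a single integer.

Answer: 14

Derivation:
Tile 5: at (0,0), goal (1,1), distance |0-1|+|0-1| = 2
Tile 4: at (0,1), goal (1,0), distance |0-1|+|1-0| = 2
Tile 3: at (0,2), goal (0,2), distance |0-0|+|2-2| = 0
Tile 8: at (1,0), goal (2,1), distance |1-2|+|0-1| = 2
Tile 6: at (1,1), goal (1,2), distance |1-1|+|1-2| = 1
Tile 2: at (1,2), goal (0,1), distance |1-0|+|2-1| = 2
Tile 1: at (2,1), goal (0,0), distance |2-0|+|1-0| = 3
Tile 7: at (2,2), goal (2,0), distance |2-2|+|2-0| = 2
Sum: 2 + 2 + 0 + 2 + 1 + 2 + 3 + 2 = 14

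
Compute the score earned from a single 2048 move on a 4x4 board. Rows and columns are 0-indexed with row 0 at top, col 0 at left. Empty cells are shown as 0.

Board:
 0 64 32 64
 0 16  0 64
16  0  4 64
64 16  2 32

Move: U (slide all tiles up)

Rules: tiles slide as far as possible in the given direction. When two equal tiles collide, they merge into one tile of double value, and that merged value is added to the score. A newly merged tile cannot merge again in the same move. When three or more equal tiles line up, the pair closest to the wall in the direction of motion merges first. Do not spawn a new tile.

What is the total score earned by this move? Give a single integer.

Answer: 160

Derivation:
Slide up:
col 0: [0, 0, 16, 64] -> [16, 64, 0, 0]  score +0 (running 0)
col 1: [64, 16, 0, 16] -> [64, 32, 0, 0]  score +32 (running 32)
col 2: [32, 0, 4, 2] -> [32, 4, 2, 0]  score +0 (running 32)
col 3: [64, 64, 64, 32] -> [128, 64, 32, 0]  score +128 (running 160)
Board after move:
 16  64  32 128
 64  32   4  64
  0   0   2  32
  0   0   0   0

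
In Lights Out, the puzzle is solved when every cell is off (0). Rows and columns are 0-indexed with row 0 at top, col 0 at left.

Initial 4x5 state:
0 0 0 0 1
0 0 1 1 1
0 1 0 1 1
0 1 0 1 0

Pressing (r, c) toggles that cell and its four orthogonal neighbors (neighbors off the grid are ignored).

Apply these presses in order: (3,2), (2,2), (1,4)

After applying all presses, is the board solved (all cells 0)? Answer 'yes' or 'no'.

After press 1 at (3,2):
0 0 0 0 1
0 0 1 1 1
0 1 1 1 1
0 0 1 0 0

After press 2 at (2,2):
0 0 0 0 1
0 0 0 1 1
0 0 0 0 1
0 0 0 0 0

After press 3 at (1,4):
0 0 0 0 0
0 0 0 0 0
0 0 0 0 0
0 0 0 0 0

Lights still on: 0

Answer: yes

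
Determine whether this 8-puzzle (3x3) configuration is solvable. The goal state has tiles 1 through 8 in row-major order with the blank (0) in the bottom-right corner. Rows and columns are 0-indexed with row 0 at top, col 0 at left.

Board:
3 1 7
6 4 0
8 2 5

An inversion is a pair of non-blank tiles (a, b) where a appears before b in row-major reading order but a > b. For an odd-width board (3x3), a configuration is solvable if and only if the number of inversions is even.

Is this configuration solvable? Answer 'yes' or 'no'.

Answer: yes

Derivation:
Inversions (pairs i<j in row-major order where tile[i] > tile[j] > 0): 12
12 is even, so the puzzle is solvable.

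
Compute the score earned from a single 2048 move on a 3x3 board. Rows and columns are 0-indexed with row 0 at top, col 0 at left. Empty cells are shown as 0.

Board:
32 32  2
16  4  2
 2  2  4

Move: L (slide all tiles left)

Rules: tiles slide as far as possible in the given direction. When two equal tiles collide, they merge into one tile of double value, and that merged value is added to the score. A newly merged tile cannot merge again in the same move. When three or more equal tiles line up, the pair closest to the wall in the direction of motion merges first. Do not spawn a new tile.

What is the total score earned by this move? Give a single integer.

Answer: 68

Derivation:
Slide left:
row 0: [32, 32, 2] -> [64, 2, 0]  score +64 (running 64)
row 1: [16, 4, 2] -> [16, 4, 2]  score +0 (running 64)
row 2: [2, 2, 4] -> [4, 4, 0]  score +4 (running 68)
Board after move:
64  2  0
16  4  2
 4  4  0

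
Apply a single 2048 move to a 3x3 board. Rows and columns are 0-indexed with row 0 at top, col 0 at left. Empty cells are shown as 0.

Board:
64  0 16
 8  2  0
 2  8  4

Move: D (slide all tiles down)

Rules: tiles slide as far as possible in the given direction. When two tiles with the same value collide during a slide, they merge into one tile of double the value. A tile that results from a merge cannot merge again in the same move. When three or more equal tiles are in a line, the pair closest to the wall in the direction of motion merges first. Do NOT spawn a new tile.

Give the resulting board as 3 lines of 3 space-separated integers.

Slide down:
col 0: [64, 8, 2] -> [64, 8, 2]
col 1: [0, 2, 8] -> [0, 2, 8]
col 2: [16, 0, 4] -> [0, 16, 4]

Answer: 64  0  0
 8  2 16
 2  8  4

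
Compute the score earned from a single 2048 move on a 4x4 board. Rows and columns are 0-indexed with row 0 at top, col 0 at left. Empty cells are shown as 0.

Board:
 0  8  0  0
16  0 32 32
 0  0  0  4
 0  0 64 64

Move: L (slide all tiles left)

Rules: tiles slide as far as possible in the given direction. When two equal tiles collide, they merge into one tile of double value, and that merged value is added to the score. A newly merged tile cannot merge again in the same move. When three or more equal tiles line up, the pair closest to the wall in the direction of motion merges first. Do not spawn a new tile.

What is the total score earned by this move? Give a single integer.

Answer: 192

Derivation:
Slide left:
row 0: [0, 8, 0, 0] -> [8, 0, 0, 0]  score +0 (running 0)
row 1: [16, 0, 32, 32] -> [16, 64, 0, 0]  score +64 (running 64)
row 2: [0, 0, 0, 4] -> [4, 0, 0, 0]  score +0 (running 64)
row 3: [0, 0, 64, 64] -> [128, 0, 0, 0]  score +128 (running 192)
Board after move:
  8   0   0   0
 16  64   0   0
  4   0   0   0
128   0   0   0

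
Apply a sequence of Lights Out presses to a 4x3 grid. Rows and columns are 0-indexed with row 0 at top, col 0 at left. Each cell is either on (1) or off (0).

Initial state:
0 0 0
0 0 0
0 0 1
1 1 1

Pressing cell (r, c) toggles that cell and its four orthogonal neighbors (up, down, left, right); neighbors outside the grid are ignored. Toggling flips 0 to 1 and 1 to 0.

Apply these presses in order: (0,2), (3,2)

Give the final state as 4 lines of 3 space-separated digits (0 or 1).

Answer: 0 1 1
0 0 1
0 0 0
1 0 0

Derivation:
After press 1 at (0,2):
0 1 1
0 0 1
0 0 1
1 1 1

After press 2 at (3,2):
0 1 1
0 0 1
0 0 0
1 0 0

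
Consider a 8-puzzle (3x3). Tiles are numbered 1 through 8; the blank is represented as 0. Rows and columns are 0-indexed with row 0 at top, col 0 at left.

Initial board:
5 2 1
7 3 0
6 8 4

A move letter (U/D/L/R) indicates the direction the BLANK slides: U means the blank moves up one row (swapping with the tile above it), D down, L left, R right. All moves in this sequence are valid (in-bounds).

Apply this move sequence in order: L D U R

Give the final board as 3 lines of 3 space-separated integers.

After move 1 (L):
5 2 1
7 0 3
6 8 4

After move 2 (D):
5 2 1
7 8 3
6 0 4

After move 3 (U):
5 2 1
7 0 3
6 8 4

After move 4 (R):
5 2 1
7 3 0
6 8 4

Answer: 5 2 1
7 3 0
6 8 4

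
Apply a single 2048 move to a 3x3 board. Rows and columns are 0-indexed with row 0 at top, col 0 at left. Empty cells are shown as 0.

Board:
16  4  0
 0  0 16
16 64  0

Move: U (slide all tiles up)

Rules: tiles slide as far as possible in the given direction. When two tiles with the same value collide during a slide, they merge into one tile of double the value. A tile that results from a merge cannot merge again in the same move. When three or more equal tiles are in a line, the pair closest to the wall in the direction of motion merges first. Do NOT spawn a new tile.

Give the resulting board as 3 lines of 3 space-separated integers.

Answer: 32  4 16
 0 64  0
 0  0  0

Derivation:
Slide up:
col 0: [16, 0, 16] -> [32, 0, 0]
col 1: [4, 0, 64] -> [4, 64, 0]
col 2: [0, 16, 0] -> [16, 0, 0]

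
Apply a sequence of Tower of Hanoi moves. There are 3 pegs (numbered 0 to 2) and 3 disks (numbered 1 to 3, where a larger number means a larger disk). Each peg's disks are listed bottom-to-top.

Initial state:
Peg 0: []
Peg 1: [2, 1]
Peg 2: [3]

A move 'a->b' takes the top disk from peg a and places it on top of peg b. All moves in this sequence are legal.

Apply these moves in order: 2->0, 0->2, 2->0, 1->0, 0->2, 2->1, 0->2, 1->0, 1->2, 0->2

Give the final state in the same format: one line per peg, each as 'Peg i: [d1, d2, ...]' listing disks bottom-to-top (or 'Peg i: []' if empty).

Answer: Peg 0: []
Peg 1: []
Peg 2: [3, 2, 1]

Derivation:
After move 1 (2->0):
Peg 0: [3]
Peg 1: [2, 1]
Peg 2: []

After move 2 (0->2):
Peg 0: []
Peg 1: [2, 1]
Peg 2: [3]

After move 3 (2->0):
Peg 0: [3]
Peg 1: [2, 1]
Peg 2: []

After move 4 (1->0):
Peg 0: [3, 1]
Peg 1: [2]
Peg 2: []

After move 5 (0->2):
Peg 0: [3]
Peg 1: [2]
Peg 2: [1]

After move 6 (2->1):
Peg 0: [3]
Peg 1: [2, 1]
Peg 2: []

After move 7 (0->2):
Peg 0: []
Peg 1: [2, 1]
Peg 2: [3]

After move 8 (1->0):
Peg 0: [1]
Peg 1: [2]
Peg 2: [3]

After move 9 (1->2):
Peg 0: [1]
Peg 1: []
Peg 2: [3, 2]

After move 10 (0->2):
Peg 0: []
Peg 1: []
Peg 2: [3, 2, 1]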